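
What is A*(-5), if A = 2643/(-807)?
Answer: 4405/269 ≈ 16.375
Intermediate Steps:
A = -881/269 (A = 2643*(-1/807) = -881/269 ≈ -3.2751)
A*(-5) = -881/269*(-5) = 4405/269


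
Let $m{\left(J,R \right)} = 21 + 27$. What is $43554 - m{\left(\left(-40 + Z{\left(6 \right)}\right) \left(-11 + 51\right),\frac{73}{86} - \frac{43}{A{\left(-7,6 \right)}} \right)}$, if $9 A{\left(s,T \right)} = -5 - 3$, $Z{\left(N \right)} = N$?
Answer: $43506$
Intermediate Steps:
$A{\left(s,T \right)} = - \frac{8}{9}$ ($A{\left(s,T \right)} = \frac{-5 - 3}{9} = \frac{1}{9} \left(-8\right) = - \frac{8}{9}$)
$m{\left(J,R \right)} = 48$
$43554 - m{\left(\left(-40 + Z{\left(6 \right)}\right) \left(-11 + 51\right),\frac{73}{86} - \frac{43}{A{\left(-7,6 \right)}} \right)} = 43554 - 48 = 43506$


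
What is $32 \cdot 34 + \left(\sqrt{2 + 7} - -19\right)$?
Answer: $1110$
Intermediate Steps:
$32 \cdot 34 + \left(\sqrt{2 + 7} - -19\right) = 1088 + \left(\sqrt{9} + 19\right) = 1088 + \left(3 + 19\right) = 1088 + 22 = 1110$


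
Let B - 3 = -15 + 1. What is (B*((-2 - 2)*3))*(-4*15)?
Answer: -7920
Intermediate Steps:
B = -11 (B = 3 + (-15 + 1) = 3 - 14 = -11)
(B*((-2 - 2)*3))*(-4*15) = (-11*(-2 - 2)*3)*(-4*15) = -(-44)*3*(-60) = -11*(-12)*(-60) = 132*(-60) = -7920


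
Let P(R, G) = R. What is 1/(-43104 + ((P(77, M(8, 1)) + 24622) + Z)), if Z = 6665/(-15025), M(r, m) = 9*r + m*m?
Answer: -3005/55308358 ≈ -5.4332e-5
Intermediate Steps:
M(r, m) = m² + 9*r (M(r, m) = 9*r + m² = m² + 9*r)
Z = -1333/3005 (Z = 6665*(-1/15025) = -1333/3005 ≈ -0.44359)
1/(-43104 + ((P(77, M(8, 1)) + 24622) + Z)) = 1/(-43104 + ((77 + 24622) - 1333/3005)) = 1/(-43104 + (24699 - 1333/3005)) = 1/(-43104 + 74219162/3005) = 1/(-55308358/3005) = -3005/55308358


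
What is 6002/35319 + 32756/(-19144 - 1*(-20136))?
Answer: 290715787/8759112 ≈ 33.190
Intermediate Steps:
6002/35319 + 32756/(-19144 - 1*(-20136)) = 6002*(1/35319) + 32756/(-19144 + 20136) = 6002/35319 + 32756/992 = 6002/35319 + 32756*(1/992) = 6002/35319 + 8189/248 = 290715787/8759112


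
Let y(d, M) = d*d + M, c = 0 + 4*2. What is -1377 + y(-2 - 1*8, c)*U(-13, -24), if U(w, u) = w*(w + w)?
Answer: 35127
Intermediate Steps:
c = 8 (c = 0 + 8 = 8)
U(w, u) = 2*w**2 (U(w, u) = w*(2*w) = 2*w**2)
y(d, M) = M + d**2 (y(d, M) = d**2 + M = M + d**2)
-1377 + y(-2 - 1*8, c)*U(-13, -24) = -1377 + (8 + (-2 - 1*8)**2)*(2*(-13)**2) = -1377 + (8 + (-2 - 8)**2)*(2*169) = -1377 + (8 + (-10)**2)*338 = -1377 + (8 + 100)*338 = -1377 + 108*338 = -1377 + 36504 = 35127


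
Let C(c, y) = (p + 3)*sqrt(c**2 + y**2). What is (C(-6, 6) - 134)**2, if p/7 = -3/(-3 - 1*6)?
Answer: 20004 - 8576*sqrt(2) ≈ 7875.7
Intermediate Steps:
p = 7/3 (p = 7*(-3/(-3 - 1*6)) = 7*(-3/(-3 - 6)) = 7*(-3/(-9)) = 7*(-3*(-1/9)) = 7*(1/3) = 7/3 ≈ 2.3333)
C(c, y) = 16*sqrt(c**2 + y**2)/3 (C(c, y) = (7/3 + 3)*sqrt(c**2 + y**2) = 16*sqrt(c**2 + y**2)/3)
(C(-6, 6) - 134)**2 = (16*sqrt((-6)**2 + 6**2)/3 - 134)**2 = (16*sqrt(36 + 36)/3 - 134)**2 = (16*sqrt(72)/3 - 134)**2 = (16*(6*sqrt(2))/3 - 134)**2 = (32*sqrt(2) - 134)**2 = (-134 + 32*sqrt(2))**2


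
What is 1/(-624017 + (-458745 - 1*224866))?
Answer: -1/1307628 ≈ -7.6474e-7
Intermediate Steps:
1/(-624017 + (-458745 - 1*224866)) = 1/(-624017 + (-458745 - 224866)) = 1/(-624017 - 683611) = 1/(-1307628) = -1/1307628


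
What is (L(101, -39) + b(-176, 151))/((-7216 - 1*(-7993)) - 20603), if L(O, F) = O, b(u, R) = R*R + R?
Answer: -23053/19826 ≈ -1.1628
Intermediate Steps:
b(u, R) = R + R² (b(u, R) = R² + R = R + R²)
(L(101, -39) + b(-176, 151))/((-7216 - 1*(-7993)) - 20603) = (101 + 151*(1 + 151))/((-7216 - 1*(-7993)) - 20603) = (101 + 151*152)/((-7216 + 7993) - 20603) = (101 + 22952)/(777 - 20603) = 23053/(-19826) = 23053*(-1/19826) = -23053/19826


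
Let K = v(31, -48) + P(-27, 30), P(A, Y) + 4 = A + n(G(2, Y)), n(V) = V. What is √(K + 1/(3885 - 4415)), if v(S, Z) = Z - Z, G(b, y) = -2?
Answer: I*√9270230/530 ≈ 5.7447*I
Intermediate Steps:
v(S, Z) = 0
P(A, Y) = -6 + A (P(A, Y) = -4 + (A - 2) = -4 + (-2 + A) = -6 + A)
K = -33 (K = 0 + (-6 - 27) = 0 - 33 = -33)
√(K + 1/(3885 - 4415)) = √(-33 + 1/(3885 - 4415)) = √(-33 + 1/(-530)) = √(-33 - 1/530) = √(-17491/530) = I*√9270230/530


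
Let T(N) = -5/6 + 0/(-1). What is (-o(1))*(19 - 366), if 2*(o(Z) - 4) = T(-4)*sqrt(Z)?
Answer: 14921/12 ≈ 1243.4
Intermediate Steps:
T(N) = -5/6 (T(N) = -5*1/6 + 0*(-1) = -5/6 + 0 = -5/6)
o(Z) = 4 - 5*sqrt(Z)/12 (o(Z) = 4 + (-5*sqrt(Z)/6)/2 = 4 - 5*sqrt(Z)/12)
(-o(1))*(19 - 366) = (-(4 - 5*sqrt(1)/12))*(19 - 366) = -(4 - 5/12*1)*(-347) = -(4 - 5/12)*(-347) = -1*43/12*(-347) = -43/12*(-347) = 14921/12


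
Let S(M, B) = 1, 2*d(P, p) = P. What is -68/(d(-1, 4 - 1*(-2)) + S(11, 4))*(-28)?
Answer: 3808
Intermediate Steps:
d(P, p) = P/2
-68/(d(-1, 4 - 1*(-2)) + S(11, 4))*(-28) = -68/((½)*(-1) + 1)*(-28) = -68/(-½ + 1)*(-28) = -68/½*(-28) = -68*2*(-28) = -136*(-28) = 3808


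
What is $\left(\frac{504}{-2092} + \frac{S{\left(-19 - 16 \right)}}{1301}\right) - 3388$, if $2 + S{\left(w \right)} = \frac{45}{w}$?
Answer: $- \frac{16138071379}{4762961} \approx -3388.2$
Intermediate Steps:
$S{\left(w \right)} = -2 + \frac{45}{w}$
$\left(\frac{504}{-2092} + \frac{S{\left(-19 - 16 \right)}}{1301}\right) - 3388 = \left(\frac{504}{-2092} + \frac{-2 + \frac{45}{-19 - 16}}{1301}\right) - 3388 = \left(504 \left(- \frac{1}{2092}\right) + \left(-2 + \frac{45}{-19 - 16}\right) \frac{1}{1301}\right) - 3388 = \left(- \frac{126}{523} + \left(-2 + \frac{45}{-35}\right) \frac{1}{1301}\right) - 3388 = \left(- \frac{126}{523} + \left(-2 + 45 \left(- \frac{1}{35}\right)\right) \frac{1}{1301}\right) - 3388 = \left(- \frac{126}{523} + \left(-2 - \frac{9}{7}\right) \frac{1}{1301}\right) - 3388 = \left(- \frac{126}{523} - \frac{23}{9107}\right) - 3388 = - \frac{1159511}{4762961} - 3388 = - \frac{16138071379}{4762961}$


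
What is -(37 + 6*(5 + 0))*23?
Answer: -1541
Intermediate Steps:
-(37 + 6*(5 + 0))*23 = -(37 + 6*5)*23 = -(37 + 30)*23 = -67*23 = -1*1541 = -1541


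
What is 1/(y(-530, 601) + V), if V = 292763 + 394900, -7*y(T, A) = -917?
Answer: 1/687794 ≈ 1.4539e-6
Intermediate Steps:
y(T, A) = 131 (y(T, A) = -⅐*(-917) = 131)
V = 687663
1/(y(-530, 601) + V) = 1/(131 + 687663) = 1/687794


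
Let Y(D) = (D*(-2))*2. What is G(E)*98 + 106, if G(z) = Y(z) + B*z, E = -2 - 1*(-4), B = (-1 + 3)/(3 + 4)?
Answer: -622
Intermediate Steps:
Y(D) = -4*D (Y(D) = -2*D*2 = -4*D)
B = 2/7 ≈ 0.28571
E = 2 (E = -2 + 4 = 2)
G(z) = -26*z/7 (G(z) = -4*z + 2*z/7 = -26*z/7)
G(E)*98 + 106 = -26/7*2*98 + 106 = -52/7*98 + 106 = -728 + 106 = -622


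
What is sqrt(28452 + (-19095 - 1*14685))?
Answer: 12*I*sqrt(37) ≈ 72.993*I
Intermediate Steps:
sqrt(28452 + (-19095 - 1*14685)) = sqrt(28452 + (-19095 - 14685)) = sqrt(28452 - 33780) = sqrt(-5328) = 12*I*sqrt(37)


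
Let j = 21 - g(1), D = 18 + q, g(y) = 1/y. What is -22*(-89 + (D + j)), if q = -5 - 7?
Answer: 1386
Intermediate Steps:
q = -12
D = 6 (D = 18 - 12 = 6)
j = 20 (j = 21 - 1/1 = 21 - 1*1 = 21 - 1 = 20)
-22*(-89 + (D + j)) = -22*(-89 + (6 + 20)) = -22*(-89 + 26) = -22*(-63) = 1386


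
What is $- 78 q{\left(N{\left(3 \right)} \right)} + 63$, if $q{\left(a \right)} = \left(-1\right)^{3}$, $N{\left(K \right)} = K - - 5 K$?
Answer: $141$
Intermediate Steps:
$N{\left(K \right)} = 6 K$ ($N{\left(K \right)} = K + 5 K = 6 K$)
$q{\left(a \right)} = -1$
$- 78 q{\left(N{\left(3 \right)} \right)} + 63 = \left(-78\right) \left(-1\right) + 63 = 78 + 63 = 141$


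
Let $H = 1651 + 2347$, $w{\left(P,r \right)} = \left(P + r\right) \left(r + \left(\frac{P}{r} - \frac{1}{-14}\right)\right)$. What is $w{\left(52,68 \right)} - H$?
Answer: $\frac{507218}{119} \approx 4262.3$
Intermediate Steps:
$w{\left(P,r \right)} = \left(P + r\right) \left(\frac{1}{14} + r + \frac{P}{r}\right)$ ($w{\left(P,r \right)} = \left(P + r\right) \left(r + \left(\frac{P}{r} - - \frac{1}{14}\right)\right) = \left(P + r\right) \left(r + \left(\frac{P}{r} + \frac{1}{14}\right)\right) = \left(P + r\right) \left(r + \left(\frac{1}{14} + \frac{P}{r}\right)\right) = \left(P + r\right) \left(\frac{1}{14} + r + \frac{P}{r}\right)$)
$H = 3998$
$w{\left(52,68 \right)} - H = \left(68^{2} + \frac{1}{14} \cdot 68 + \frac{15}{14} \cdot 52 + 52 \cdot 68 + \frac{52^{2}}{68}\right) - 3998 = \left(4624 + \frac{34}{7} + \frac{390}{7} + 3536 + 2704 \cdot \frac{1}{68}\right) - 3998 = \left(4624 + \frac{34}{7} + \frac{390}{7} + 3536 + \frac{676}{17}\right) - 3998 = \frac{982980}{119} - 3998 = \frac{507218}{119}$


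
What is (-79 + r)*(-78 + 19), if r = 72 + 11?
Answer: -236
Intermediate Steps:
r = 83
(-79 + r)*(-78 + 19) = (-79 + 83)*(-78 + 19) = 4*(-59) = -236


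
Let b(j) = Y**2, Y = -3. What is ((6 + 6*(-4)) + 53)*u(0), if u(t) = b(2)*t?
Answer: 0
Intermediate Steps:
b(j) = 9 (b(j) = (-3)**2 = 9)
u(t) = 9*t
((6 + 6*(-4)) + 53)*u(0) = ((6 + 6*(-4)) + 53)*(9*0) = ((6 - 24) + 53)*0 = (-18 + 53)*0 = 35*0 = 0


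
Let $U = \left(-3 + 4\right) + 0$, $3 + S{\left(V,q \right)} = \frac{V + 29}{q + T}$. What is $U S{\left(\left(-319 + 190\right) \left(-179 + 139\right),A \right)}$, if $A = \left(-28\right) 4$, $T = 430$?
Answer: $\frac{4235}{318} \approx 13.318$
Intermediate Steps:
$A = -112$
$S{\left(V,q \right)} = -3 + \frac{29 + V}{430 + q}$ ($S{\left(V,q \right)} = -3 + \frac{V + 29}{q + 430} = -3 + \frac{29 + V}{430 + q}$)
$U = 1$ ($U = 1 + 0 = 1$)
$U S{\left(\left(-319 + 190\right) \left(-179 + 139\right),A \right)} = 1 \frac{-1261 + \left(-319 + 190\right) \left(-179 + 139\right) - -336}{430 - 112} = 1 \frac{-1261 - -5160 + 336}{318} = 1 \frac{-1261 + 5160 + 336}{318} = 1 \cdot \frac{1}{318} \cdot 4235 = 1 \cdot \frac{4235}{318} = \frac{4235}{318}$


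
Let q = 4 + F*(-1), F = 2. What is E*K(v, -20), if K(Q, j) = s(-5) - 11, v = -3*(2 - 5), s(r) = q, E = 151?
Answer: -1359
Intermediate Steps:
q = 2 (q = 4 + 2*(-1) = 4 - 2 = 2)
s(r) = 2
v = 9 (v = -3*(-3) = 9)
K(Q, j) = -9 (K(Q, j) = 2 - 11 = -9)
E*K(v, -20) = 151*(-9) = -1359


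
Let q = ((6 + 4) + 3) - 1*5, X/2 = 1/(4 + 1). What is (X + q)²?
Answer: 1764/25 ≈ 70.560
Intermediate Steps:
X = ⅖ (X = 2/(4 + 1) = 2/5 = 2*(⅕) = ⅖ ≈ 0.40000)
q = 8 (q = (10 + 3) - 5 = 13 - 5 = 8)
(X + q)² = (⅖ + 8)² = (42/5)² = 1764/25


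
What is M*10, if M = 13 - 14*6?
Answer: -710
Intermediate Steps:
M = -71 (M = 13 - 84 = -71)
M*10 = -71*10 = -710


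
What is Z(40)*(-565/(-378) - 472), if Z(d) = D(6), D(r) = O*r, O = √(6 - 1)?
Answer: -177851*√5/63 ≈ -6312.5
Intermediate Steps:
O = √5 ≈ 2.2361
D(r) = r*√5 (D(r) = √5*r = r*√5)
Z(d) = 6*√5
Z(40)*(-565/(-378) - 472) = (6*√5)*(-565/(-378) - 472) = (6*√5)*(-565*(-1/378) - 472) = (6*√5)*(565/378 - 472) = (6*√5)*(-177851/378) = -177851*√5/63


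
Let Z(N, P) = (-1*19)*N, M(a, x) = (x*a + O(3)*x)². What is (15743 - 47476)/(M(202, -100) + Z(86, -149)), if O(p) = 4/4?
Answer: -31733/412088366 ≈ -7.7005e-5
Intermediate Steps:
O(p) = 1 (O(p) = 4*(¼) = 1)
M(a, x) = (x + a*x)² (M(a, x) = (x*a + 1*x)² = (a*x + x)² = (x + a*x)²)
Z(N, P) = -19*N
(15743 - 47476)/(M(202, -100) + Z(86, -149)) = (15743 - 47476)/((-100)²*(1 + 202)² - 19*86) = -31733/(10000*203² - 1634) = -31733/(10000*41209 - 1634) = -31733/(412090000 - 1634) = -31733/412088366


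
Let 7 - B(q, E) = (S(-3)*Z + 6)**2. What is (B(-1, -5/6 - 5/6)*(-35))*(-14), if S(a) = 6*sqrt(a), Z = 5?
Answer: 1308790 - 176400*I*sqrt(3) ≈ 1.3088e+6 - 3.0553e+5*I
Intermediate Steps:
B(q, E) = 7 - (6 + 30*I*sqrt(3))**2 (B(q, E) = 7 - ((6*sqrt(-3))*5 + 6)**2 = 7 - ((6*(I*sqrt(3)))*5 + 6)**2 = 7 - ((6*I*sqrt(3))*5 + 6)**2 = 7 - (30*I*sqrt(3) + 6)**2 = 7 - (6 + 30*I*sqrt(3))**2)
(B(-1, -5/6 - 5/6)*(-35))*(-14) = ((2671 - 360*I*sqrt(3))*(-35))*(-14) = (-93485 + 12600*I*sqrt(3))*(-14) = 1308790 - 176400*I*sqrt(3)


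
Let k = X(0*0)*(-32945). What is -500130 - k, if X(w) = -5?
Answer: -664855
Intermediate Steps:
k = 164725 (k = -5*(-32945) = 164725)
-500130 - k = -500130 - 1*164725 = -500130 - 164725 = -664855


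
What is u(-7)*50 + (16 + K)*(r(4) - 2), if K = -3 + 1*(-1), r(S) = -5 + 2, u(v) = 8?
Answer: 340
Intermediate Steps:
r(S) = -3
K = -4 (K = -3 - 1 = -4)
u(-7)*50 + (16 + K)*(r(4) - 2) = 8*50 + (16 - 4)*(-3 - 2) = 400 + 12*(-5) = 400 - 60 = 340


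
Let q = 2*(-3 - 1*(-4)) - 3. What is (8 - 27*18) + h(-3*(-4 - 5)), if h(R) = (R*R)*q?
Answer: -1207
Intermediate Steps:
q = -1 (q = 2*(-3 + 4) - 3 = 2*1 - 3 = 2 - 3 = -1)
h(R) = -R² (h(R) = (R*R)*(-1) = R²*(-1) = -R²)
(8 - 27*18) + h(-3*(-4 - 5)) = (8 - 27*18) - (-3*(-4 - 5))² = (8 - 486) - (-3*(-9))² = -478 - 1*27² = -478 - 1*729 = -478 - 729 = -1207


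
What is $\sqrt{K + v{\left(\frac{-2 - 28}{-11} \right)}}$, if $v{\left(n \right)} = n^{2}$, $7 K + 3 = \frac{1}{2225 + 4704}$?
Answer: $\frac{\sqrt{11806489478}}{41041} \approx 2.6475$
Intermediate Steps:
$K = - \frac{20786}{48503}$ ($K = - \frac{3}{7} + \frac{1}{7 \left(2225 + 4704\right)} = - \frac{3}{7} + \frac{1}{7 \cdot 6929} = - \frac{3}{7} + \frac{1}{7} \cdot \frac{1}{6929} = - \frac{3}{7} + \frac{1}{48503} = - \frac{20786}{48503} \approx -0.42855$)
$\sqrt{K + v{\left(\frac{-2 - 28}{-11} \right)}} = \sqrt{- \frac{20786}{48503} + \left(\frac{-2 - 28}{-11}\right)^{2}} = \sqrt{- \frac{20786}{48503} + \left(\left(-30\right) \left(- \frac{1}{11}\right)\right)^{2}} = \sqrt{- \frac{20786}{48503} + \left(\frac{30}{11}\right)^{2}} = \sqrt{- \frac{20786}{48503} + \frac{900}{121}} = \sqrt{\frac{41137594}{5868863}} = \frac{\sqrt{11806489478}}{41041}$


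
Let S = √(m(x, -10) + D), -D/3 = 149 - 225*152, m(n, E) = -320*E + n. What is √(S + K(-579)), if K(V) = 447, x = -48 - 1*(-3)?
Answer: √(447 + 2*√26327) ≈ 27.776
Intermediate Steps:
x = -45 (x = -48 + 3 = -45)
m(n, E) = n - 320*E
D = 102153 (D = -3*(149 - 225*152) = -3*(149 - 34200) = -3*(-34051) = 102153)
S = 2*√26327 (S = √((-45 - 320*(-10)) + 102153) = √((-45 + 3200) + 102153) = √(3155 + 102153) = √105308 = 2*√26327 ≈ 324.51)
√(S + K(-579)) = √(2*√26327 + 447) = √(447 + 2*√26327)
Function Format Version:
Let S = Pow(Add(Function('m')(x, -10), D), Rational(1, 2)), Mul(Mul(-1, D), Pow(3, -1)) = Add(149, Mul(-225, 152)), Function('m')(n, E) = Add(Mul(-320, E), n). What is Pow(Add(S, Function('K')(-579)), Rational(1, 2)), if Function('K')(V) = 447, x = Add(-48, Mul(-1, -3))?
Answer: Pow(Add(447, Mul(2, Pow(26327, Rational(1, 2)))), Rational(1, 2)) ≈ 27.776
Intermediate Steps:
x = -45 (x = Add(-48, 3) = -45)
Function('m')(n, E) = Add(n, Mul(-320, E))
D = 102153 (D = Mul(-3, Add(149, Mul(-225, 152))) = Mul(-3, Add(149, -34200)) = Mul(-3, -34051) = 102153)
S = Mul(2, Pow(26327, Rational(1, 2))) (S = Pow(Add(Add(-45, Mul(-320, -10)), 102153), Rational(1, 2)) = Pow(Add(Add(-45, 3200), 102153), Rational(1, 2)) = Pow(Add(3155, 102153), Rational(1, 2)) = Pow(105308, Rational(1, 2)) = Mul(2, Pow(26327, Rational(1, 2))) ≈ 324.51)
Pow(Add(S, Function('K')(-579)), Rational(1, 2)) = Pow(Add(Mul(2, Pow(26327, Rational(1, 2))), 447), Rational(1, 2)) = Pow(Add(447, Mul(2, Pow(26327, Rational(1, 2)))), Rational(1, 2))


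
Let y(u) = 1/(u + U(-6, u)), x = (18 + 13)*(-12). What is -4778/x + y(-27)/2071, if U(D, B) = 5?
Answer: 27211858/2118633 ≈ 12.844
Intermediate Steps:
x = -372 (x = 31*(-12) = -372)
y(u) = 1/(5 + u) (y(u) = 1/(u + 5) = 1/(5 + u))
-4778/x + y(-27)/2071 = -4778/(-372) + 1/((5 - 27)*2071) = -4778*(-1/372) + (1/2071)/(-22) = 2389/186 - 1/22*1/2071 = 2389/186 - 1/45562 = 27211858/2118633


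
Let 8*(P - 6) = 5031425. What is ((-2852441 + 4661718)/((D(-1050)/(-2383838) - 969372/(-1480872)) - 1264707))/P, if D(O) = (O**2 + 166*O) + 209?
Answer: -1064505898112278312/467991538089836649294289 ≈ -2.2746e-6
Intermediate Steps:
P = 5031473/8 (P = 6 + (1/8)*5031425 = 6 + 5031425/8 = 5031473/8 ≈ 6.2893e+5)
D(O) = 209 + O**2 + 166*O
((-2852441 + 4661718)/((D(-1050)/(-2383838) - 969372/(-1480872)) - 1264707))/P = ((-2852441 + 4661718)/(((209 + (-1050)**2 + 166*(-1050))/(-2383838) - 969372/(-1480872)) - 1264707))/(5031473/8) = (1809277/(((209 + 1102500 - 174300)*(-1/2383838) - 969372*(-1/1480872)) - 1264707))*(8/5031473) = (1809277/((928409*(-1/2383838) + 80781/123406) - 1264707))*(8/5031473) = (1809277/((-928409/2383838 + 80781/123406) - 1264707))*(8/5031473) = (1809277/(19499394106/73544978057 - 1264707))*(8/5031473) = (1809277/(-93012829064140193/73544978057))*(8/5031473) = (1809277*(-73544978057/93012829064140193))*(8/5031473) = -133063237264034789/93012829064140193*8/5031473 = -1064505898112278312/467991538089836649294289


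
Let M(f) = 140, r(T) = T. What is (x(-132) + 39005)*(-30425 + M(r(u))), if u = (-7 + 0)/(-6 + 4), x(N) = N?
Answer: -1177268805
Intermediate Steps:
u = 7/2 (u = -7/(-2) = -7*(-1/2) = 7/2 ≈ 3.5000)
(x(-132) + 39005)*(-30425 + M(r(u))) = (-132 + 39005)*(-30425 + 140) = 38873*(-30285) = -1177268805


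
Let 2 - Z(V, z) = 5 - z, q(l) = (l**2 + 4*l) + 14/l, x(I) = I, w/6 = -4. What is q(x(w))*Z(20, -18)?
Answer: -40271/4 ≈ -10068.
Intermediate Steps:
w = -24 (w = 6*(-4) = -24)
q(l) = l**2 + 4*l + 14/l
Z(V, z) = -3 + z (Z(V, z) = 2 - (5 - z) = 2 + (-5 + z) = -3 + z)
q(x(w))*Z(20, -18) = ((14 + (-24)**2*(4 - 24))/(-24))*(-3 - 18) = -(14 + 576*(-20))/24*(-21) = -(14 - 11520)/24*(-21) = -1/24*(-11506)*(-21) = (5753/12)*(-21) = -40271/4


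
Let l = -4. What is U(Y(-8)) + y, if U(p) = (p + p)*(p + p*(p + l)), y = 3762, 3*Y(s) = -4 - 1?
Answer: 100874/27 ≈ 3736.1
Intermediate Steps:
Y(s) = -5/3 (Y(s) = (-4 - 1)/3 = (1/3)*(-5) = -5/3)
U(p) = 2*p*(p + p*(-4 + p)) (U(p) = (p + p)*(p + p*(p - 4)) = (2*p)*(p + p*(-4 + p)) = 2*p*(p + p*(-4 + p)))
U(Y(-8)) + y = 2*(-5/3)**2*(-3 - 5/3) + 3762 = 2*(25/9)*(-14/3) + 3762 = -700/27 + 3762 = 100874/27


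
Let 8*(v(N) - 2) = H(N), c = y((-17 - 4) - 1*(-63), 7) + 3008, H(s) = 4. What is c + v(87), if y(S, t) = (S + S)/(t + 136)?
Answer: 861171/286 ≈ 3011.1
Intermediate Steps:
y(S, t) = 2*S/(136 + t) (y(S, t) = (2*S)/(136 + t) = 2*S/(136 + t))
c = 430228/143 (c = 2*((-17 - 4) - 1*(-63))/(136 + 7) + 3008 = 2*(-21 + 63)/143 + 3008 = 2*42*(1/143) + 3008 = 84/143 + 3008 = 430228/143 ≈ 3008.6)
v(N) = 5/2 (v(N) = 2 + (1/8)*4 = 2 + 1/2 = 5/2)
c + v(87) = 430228/143 + 5/2 = 861171/286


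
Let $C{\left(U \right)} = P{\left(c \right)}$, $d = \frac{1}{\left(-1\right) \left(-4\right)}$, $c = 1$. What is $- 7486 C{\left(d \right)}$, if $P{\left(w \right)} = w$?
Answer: $-7486$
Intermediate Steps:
$d = \frac{1}{4} \approx 0.25$
$C{\left(U \right)} = 1$
$- 7486 C{\left(d \right)} = \left(-7486\right) 1 = -7486$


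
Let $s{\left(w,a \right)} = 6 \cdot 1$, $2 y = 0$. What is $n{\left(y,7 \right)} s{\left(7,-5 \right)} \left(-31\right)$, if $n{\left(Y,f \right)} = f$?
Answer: $-1302$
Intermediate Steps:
$y = 0$ ($y = \frac{1}{2} \cdot 0 = 0$)
$s{\left(w,a \right)} = 6$
$n{\left(y,7 \right)} s{\left(7,-5 \right)} \left(-31\right) = 7 \cdot 6 \left(-31\right) = 42 \left(-31\right) = -1302$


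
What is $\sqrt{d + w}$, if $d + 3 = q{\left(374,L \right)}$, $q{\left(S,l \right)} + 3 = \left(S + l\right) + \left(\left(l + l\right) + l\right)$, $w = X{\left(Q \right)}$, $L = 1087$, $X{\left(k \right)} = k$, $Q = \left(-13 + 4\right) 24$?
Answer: $30 \sqrt{5} \approx 67.082$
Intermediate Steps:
$Q = -216$ ($Q = \left(-9\right) 24 = -216$)
$w = -216$
$q{\left(S,l \right)} = -3 + S + 4 l$ ($q{\left(S,l \right)} = -3 + \left(\left(S + l\right) + \left(\left(l + l\right) + l\right)\right) = -3 + \left(\left(S + l\right) + \left(2 l + l\right)\right) = -3 + \left(\left(S + l\right) + 3 l\right) = -3 + \left(S + 4 l\right) = -3 + S + 4 l$)
$d = 4716$ ($d = -3 + \left(-3 + 374 + 4 \cdot 1087\right) = -3 + \left(-3 + 374 + 4348\right) = -3 + 4719 = 4716$)
$\sqrt{d + w} = \sqrt{4716 - 216} = \sqrt{4500} = 30 \sqrt{5}$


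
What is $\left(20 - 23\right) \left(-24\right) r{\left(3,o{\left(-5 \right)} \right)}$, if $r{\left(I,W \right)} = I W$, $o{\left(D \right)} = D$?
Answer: $-1080$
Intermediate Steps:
$\left(20 - 23\right) \left(-24\right) r{\left(3,o{\left(-5 \right)} \right)} = \left(20 - 23\right) \left(-24\right) 3 \left(-5\right) = \left(20 - 23\right) \left(-24\right) \left(-15\right) = \left(-3\right) \left(-24\right) \left(-15\right) = 72 \left(-15\right) = -1080$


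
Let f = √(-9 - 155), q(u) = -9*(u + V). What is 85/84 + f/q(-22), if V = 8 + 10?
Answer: 85/84 + I*√41/18 ≈ 1.0119 + 0.35573*I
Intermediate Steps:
V = 18
q(u) = -162 - 9*u (q(u) = -9*(u + 18) = -9*(18 + u) = -162 - 9*u)
f = 2*I*√41 (f = √(-164) = 2*I*√41 ≈ 12.806*I)
85/84 + f/q(-22) = 85/84 + (2*I*√41)/(-162 - 9*(-22)) = 85*(1/84) + (2*I*√41)/(-162 + 198) = 85/84 + (2*I*√41)/36 = 85/84 + (2*I*√41)*(1/36) = 85/84 + I*√41/18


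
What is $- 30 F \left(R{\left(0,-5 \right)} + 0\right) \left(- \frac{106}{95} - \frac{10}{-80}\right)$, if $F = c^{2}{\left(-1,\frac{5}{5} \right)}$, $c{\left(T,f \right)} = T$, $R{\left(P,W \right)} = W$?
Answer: $- \frac{11295}{76} \approx -148.62$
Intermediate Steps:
$F = 1$ ($F = \left(-1\right)^{2} = 1$)
$- 30 F \left(R{\left(0,-5 \right)} + 0\right) \left(- \frac{106}{95} - \frac{10}{-80}\right) = - 30 \cdot 1 \left(-5 + 0\right) \left(- \frac{106}{95} - \frac{10}{-80}\right) = - 30 \cdot 1 \left(-5\right) \left(\left(-106\right) \frac{1}{95} - - \frac{1}{8}\right) = \left(-30\right) \left(-5\right) \left(- \frac{106}{95} + \frac{1}{8}\right) = 150 \left(- \frac{753}{760}\right) = - \frac{11295}{76}$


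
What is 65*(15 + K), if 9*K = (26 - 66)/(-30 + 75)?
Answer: 78455/81 ≈ 968.58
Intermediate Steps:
K = -8/81 (K = ((26 - 66)/(-30 + 75))/9 = (-40/45)/9 = (-40*1/45)/9 = (⅑)*(-8/9) = -8/81 ≈ -0.098765)
65*(15 + K) = 65*(15 - 8/81) = 65*(1207/81) = 78455/81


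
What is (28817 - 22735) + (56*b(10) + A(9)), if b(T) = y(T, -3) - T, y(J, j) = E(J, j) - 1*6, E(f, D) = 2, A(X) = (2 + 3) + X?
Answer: 5312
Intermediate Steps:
A(X) = 5 + X
y(J, j) = -4 (y(J, j) = 2 - 1*6 = 2 - 6 = -4)
b(T) = -4 - T
(28817 - 22735) + (56*b(10) + A(9)) = (28817 - 22735) + (56*(-4 - 1*10) + (5 + 9)) = 6082 + (56*(-4 - 10) + 14) = 6082 + (56*(-14) + 14) = 6082 + (-784 + 14) = 6082 - 770 = 5312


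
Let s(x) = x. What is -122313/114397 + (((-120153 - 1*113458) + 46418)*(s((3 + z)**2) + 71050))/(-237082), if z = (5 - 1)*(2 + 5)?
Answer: 1542037427995165/27121469554 ≈ 56857.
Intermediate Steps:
z = 28 (z = 4*7 = 28)
-122313/114397 + (((-120153 - 1*113458) + 46418)*(s((3 + z)**2) + 71050))/(-237082) = -122313/114397 + (((-120153 - 1*113458) + 46418)*((3 + 28)**2 + 71050))/(-237082) = -122313*1/114397 + (((-120153 - 113458) + 46418)*(31**2 + 71050))*(-1/237082) = -122313/114397 + ((-233611 + 46418)*(961 + 71050))*(-1/237082) = -122313/114397 - 187193*72011*(-1/237082) = -122313/114397 - 13479955123*(-1/237082) = -122313/114397 + 13479955123/237082 = 1542037427995165/27121469554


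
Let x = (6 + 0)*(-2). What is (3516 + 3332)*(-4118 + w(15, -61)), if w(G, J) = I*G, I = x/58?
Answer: -818418176/29 ≈ -2.8221e+7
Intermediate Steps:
x = -12 (x = 6*(-2) = -12)
I = -6/29 (I = -12/58 = -12*1/58 = -6/29 ≈ -0.20690)
w(G, J) = -6*G/29
(3516 + 3332)*(-4118 + w(15, -61)) = (3516 + 3332)*(-4118 - 6/29*15) = 6848*(-4118 - 90/29) = 6848*(-119512/29) = -818418176/29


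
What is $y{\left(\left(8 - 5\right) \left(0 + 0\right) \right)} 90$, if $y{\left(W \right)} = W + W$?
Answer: $0$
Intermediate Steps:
$y{\left(W \right)} = 2 W$
$y{\left(\left(8 - 5\right) \left(0 + 0\right) \right)} 90 = 2 \left(8 - 5\right) \left(0 + 0\right) 90 = 2 \cdot 3 \cdot 0 \cdot 90 = 2 \cdot 0 \cdot 90 = 0 \cdot 90 = 0$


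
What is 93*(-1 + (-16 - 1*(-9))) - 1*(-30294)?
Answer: 29550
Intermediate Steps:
93*(-1 + (-16 - 1*(-9))) - 1*(-30294) = 93*(-1 + (-16 + 9)) + 30294 = 93*(-1 - 7) + 30294 = 93*(-8) + 30294 = -744 + 30294 = 29550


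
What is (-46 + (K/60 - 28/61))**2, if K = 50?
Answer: 278856601/133956 ≈ 2081.7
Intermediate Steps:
(-46 + (K/60 - 28/61))**2 = (-46 + (50/60 - 28/61))**2 = (-46 + (50*(1/60) - 28*1/61))**2 = (-46 + (5/6 - 28/61))**2 = (-46 + 137/366)**2 = (-16699/366)**2 = 278856601/133956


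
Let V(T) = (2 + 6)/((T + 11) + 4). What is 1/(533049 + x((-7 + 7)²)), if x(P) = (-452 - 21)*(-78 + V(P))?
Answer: 15/8545361 ≈ 1.7553e-6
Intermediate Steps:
V(T) = 8/(15 + T) (V(T) = 8/((11 + T) + 4) = 8/(15 + T))
x(P) = 36894 - 3784/(15 + P) (x(P) = (-452 - 21)*(-78 + 8/(15 + P)) = -473*(-78 + 8/(15 + P)) = 36894 - 3784/(15 + P))
1/(533049 + x((-7 + 7)²)) = 1/(533049 + 946*(581 + 39*(-7 + 7)²)/(15 + (-7 + 7)²)) = 1/(533049 + 946*(581 + 39*0²)/(15 + 0²)) = 1/(533049 + 946*(581 + 39*0)/(15 + 0)) = 1/(533049 + 946*(581 + 0)/15) = 1/(533049 + 946*(1/15)*581) = 1/(533049 + 549626/15) = 1/(8545361/15) = 15/8545361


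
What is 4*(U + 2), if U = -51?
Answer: -196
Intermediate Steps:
4*(U + 2) = 4*(-51 + 2) = 4*(-49) = -196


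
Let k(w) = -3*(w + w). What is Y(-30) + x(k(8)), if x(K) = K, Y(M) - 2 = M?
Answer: -76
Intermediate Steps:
Y(M) = 2 + M
k(w) = -6*w
Y(-30) + x(k(8)) = (2 - 30) - 6*8 = -28 - 48 = -76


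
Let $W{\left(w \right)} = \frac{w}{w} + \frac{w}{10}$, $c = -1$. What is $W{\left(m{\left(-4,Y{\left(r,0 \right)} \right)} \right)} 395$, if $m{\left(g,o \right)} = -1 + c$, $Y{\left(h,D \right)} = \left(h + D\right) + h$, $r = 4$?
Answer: $316$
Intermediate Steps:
$Y{\left(h,D \right)} = D + 2 h$ ($Y{\left(h,D \right)} = \left(D + h\right) + h = D + 2 h$)
$m{\left(g,o \right)} = -2$ ($m{\left(g,o \right)} = -1 - 1 = -2$)
$W{\left(w \right)} = 1 + \frac{w}{10}$ ($W{\left(w \right)} = 1 + w \frac{1}{10} = 1 + \frac{w}{10}$)
$W{\left(m{\left(-4,Y{\left(r,0 \right)} \right)} \right)} 395 = \left(1 + \frac{1}{10} \left(-2\right)\right) 395 = \left(1 - \frac{1}{5}\right) 395 = \frac{4}{5} \cdot 395 = 316$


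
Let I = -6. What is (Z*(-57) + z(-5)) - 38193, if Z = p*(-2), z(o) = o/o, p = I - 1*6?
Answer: -39560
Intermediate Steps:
p = -12 (p = -6 - 1*6 = -6 - 6 = -12)
z(o) = 1
Z = 24 (Z = -12*(-2) = 24)
(Z*(-57) + z(-5)) - 38193 = (24*(-57) + 1) - 38193 = (-1368 + 1) - 38193 = -1367 - 38193 = -39560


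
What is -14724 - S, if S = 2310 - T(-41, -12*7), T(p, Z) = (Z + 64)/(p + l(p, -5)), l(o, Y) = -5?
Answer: -391772/23 ≈ -17034.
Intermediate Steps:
T(p, Z) = (64 + Z)/(-5 + p) (T(p, Z) = (Z + 64)/(p - 5) = (64 + Z)/(-5 + p))
S = 53120/23 (S = 2310 - (64 - 12*7)/(-5 - 41) = 2310 - (64 - 84)/(-46) = 2310 - (-1)*(-20)/46 = 2310 - 1*10/23 = 2310 - 10/23 = 53120/23 ≈ 2309.6)
-14724 - S = -14724 - 1*53120/23 = -14724 - 53120/23 = -391772/23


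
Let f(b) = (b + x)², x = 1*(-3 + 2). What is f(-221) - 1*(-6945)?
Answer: 56229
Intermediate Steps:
x = -1 (x = 1*(-1) = -1)
f(b) = (-1 + b)² (f(b) = (b - 1)² = (-1 + b)²)
f(-221) - 1*(-6945) = (-1 - 221)² - 1*(-6945) = (-222)² + 6945 = 49284 + 6945 = 56229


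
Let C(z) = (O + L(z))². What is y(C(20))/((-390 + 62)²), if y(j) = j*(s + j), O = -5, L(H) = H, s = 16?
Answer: 54225/107584 ≈ 0.50402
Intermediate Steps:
C(z) = (-5 + z)²
y(j) = j*(16 + j)
y(C(20))/((-390 + 62)²) = ((-5 + 20)²*(16 + (-5 + 20)²))/((-390 + 62)²) = (15²*(16 + 15²))/((-328)²) = (225*(16 + 225))/107584 = (225*241)*(1/107584) = 54225*(1/107584) = 54225/107584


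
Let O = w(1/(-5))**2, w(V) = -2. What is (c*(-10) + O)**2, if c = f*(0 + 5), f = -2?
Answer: 10816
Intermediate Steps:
c = -10 (c = -2*(0 + 5) = -2*5 = -10)
O = 4 (O = (-2)**2 = 4)
(c*(-10) + O)**2 = (-10*(-10) + 4)**2 = (100 + 4)**2 = 104**2 = 10816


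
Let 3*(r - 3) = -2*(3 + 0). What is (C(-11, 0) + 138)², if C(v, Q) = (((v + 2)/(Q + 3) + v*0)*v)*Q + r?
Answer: 19321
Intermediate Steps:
r = 1 (r = 3 + (-2*(3 + 0))/3 = 3 + (-2*3)/3 = 3 + (⅓)*(-6) = 3 - 2 = 1)
C(v, Q) = 1 + Q*v*(2 + v)/(3 + Q) (C(v, Q) = (((v + 2)/(Q + 3) + v*0)*v)*Q + 1 = (((2 + v)/(3 + Q) + 0)*v)*Q + 1 = (((2 + v)/(3 + Q))*v)*Q + 1 = (v*(2 + v)/(3 + Q))*Q + 1 = Q*v*(2 + v)/(3 + Q) + 1 = 1 + Q*v*(2 + v)/(3 + Q))
(C(-11, 0) + 138)² = ((3 + 0 + 0*(-11)² + 2*0*(-11))/(3 + 0) + 138)² = ((3 + 0 + 0*121 + 0)/3 + 138)² = ((3 + 0 + 0 + 0)/3 + 138)² = ((⅓)*3 + 138)² = (1 + 138)² = 139² = 19321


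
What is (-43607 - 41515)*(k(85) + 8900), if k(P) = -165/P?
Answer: -12876149574/17 ≈ -7.5742e+8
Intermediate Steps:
(-43607 - 41515)*(k(85) + 8900) = (-43607 - 41515)*(-165/85 + 8900) = -85122*(-165*1/85 + 8900) = -85122*(-33/17 + 8900) = -85122*151267/17 = -12876149574/17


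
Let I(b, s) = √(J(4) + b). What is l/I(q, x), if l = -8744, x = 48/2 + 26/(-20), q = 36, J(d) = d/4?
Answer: -8744*√37/37 ≈ -1437.5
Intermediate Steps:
J(d) = d/4 (J(d) = d*(¼) = d/4)
x = 227/10 (x = 48*(½) + 26*(-1/20) = 24 - 13/10 = 227/10 ≈ 22.700)
I(b, s) = √(1 + b) (I(b, s) = √((¼)*4 + b) = √(1 + b))
l/I(q, x) = -8744/√(1 + 36) = -8744*√37/37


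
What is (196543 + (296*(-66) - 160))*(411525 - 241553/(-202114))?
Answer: 1337207777264031/18374 ≈ 7.2777e+10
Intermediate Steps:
(196543 + (296*(-66) - 160))*(411525 - 241553/(-202114)) = (196543 + (-19536 - 160))*(411525 - 241553*(-1/202114)) = (196543 - 19696)*(411525 + 241553/202114) = 176847*(83175205403/202114) = 1337207777264031/18374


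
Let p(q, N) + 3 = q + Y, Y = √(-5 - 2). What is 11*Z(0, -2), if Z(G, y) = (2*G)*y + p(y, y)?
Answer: -55 + 11*I*√7 ≈ -55.0 + 29.103*I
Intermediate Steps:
Y = I*√7 (Y = √(-7) = I*√7 ≈ 2.6458*I)
p(q, N) = -3 + q + I*√7 (p(q, N) = -3 + (q + I*√7) = -3 + q + I*√7)
Z(G, y) = -3 + y + I*√7 + 2*G*y (Z(G, y) = (2*G)*y + (-3 + y + I*√7) = 2*G*y + (-3 + y + I*√7) = -3 + y + I*√7 + 2*G*y)
11*Z(0, -2) = 11*(-3 - 2 + I*√7 + 2*0*(-2)) = 11*(-3 - 2 + I*√7 + 0) = 11*(-5 + I*√7) = -55 + 11*I*√7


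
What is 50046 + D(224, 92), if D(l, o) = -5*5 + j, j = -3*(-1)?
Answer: 50024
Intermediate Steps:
j = 3
D(l, o) = -22 (D(l, o) = -5*5 + 3 = -25 + 3 = -22)
50046 + D(224, 92) = 50046 - 22 = 50024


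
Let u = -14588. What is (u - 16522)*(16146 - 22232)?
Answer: 189335460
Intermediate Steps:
(u - 16522)*(16146 - 22232) = (-14588 - 16522)*(16146 - 22232) = -31110*(-6086) = 189335460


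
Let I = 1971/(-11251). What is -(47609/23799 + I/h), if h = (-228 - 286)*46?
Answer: -12664928530025/6330977708556 ≈ -2.0005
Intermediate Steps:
h = -23644 (h = -514*46 = -23644)
I = -1971/11251 (I = 1971*(-1/11251) = -1971/11251 ≈ -0.17518)
-(47609/23799 + I/h) = -(47609/23799 - 1971/11251/(-23644)) = -(47609*(1/23799) - 1971/11251*(-1/23644)) = -(47609/23799 + 1971/266018644) = -1*12664928530025/6330977708556 = -12664928530025/6330977708556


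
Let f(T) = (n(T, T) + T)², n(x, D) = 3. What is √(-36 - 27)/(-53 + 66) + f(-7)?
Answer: 16 + 3*I*√7/13 ≈ 16.0 + 0.61056*I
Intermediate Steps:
f(T) = (3 + T)²
√(-36 - 27)/(-53 + 66) + f(-7) = √(-36 - 27)/(-53 + 66) + (3 - 7)² = √(-63)/13 + (-4)² = (3*I*√7)/13 + 16 = 3*I*√7/13 + 16 = 16 + 3*I*√7/13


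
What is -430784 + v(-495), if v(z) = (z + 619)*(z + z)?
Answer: -553544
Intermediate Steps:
v(z) = 2*z*(619 + z) (v(z) = (619 + z)*(2*z) = 2*z*(619 + z))
-430784 + v(-495) = -430784 + 2*(-495)*(619 - 495) = -430784 + 2*(-495)*124 = -430784 - 122760 = -553544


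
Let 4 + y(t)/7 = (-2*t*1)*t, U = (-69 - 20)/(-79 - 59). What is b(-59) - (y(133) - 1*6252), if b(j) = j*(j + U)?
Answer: 35516915/138 ≈ 2.5737e+5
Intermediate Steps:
U = 89/138 (U = -89/(-138) = -89*(-1/138) = 89/138 ≈ 0.64493)
y(t) = -28 - 14*t**2 (y(t) = -28 + 7*((-2*t*1)*t) = -28 + 7*((-2*t)*t) = -28 + 7*(-2*t**2) = -28 - 14*t**2)
b(j) = j*(89/138 + j) (b(j) = j*(j + 89/138) = j*(89/138 + j))
b(-59) - (y(133) - 1*6252) = (1/138)*(-59)*(89 + 138*(-59)) - ((-28 - 14*133**2) - 1*6252) = (1/138)*(-59)*(89 - 8142) - ((-28 - 14*17689) - 6252) = (1/138)*(-59)*(-8053) - ((-28 - 247646) - 6252) = 475127/138 - (-247674 - 6252) = 475127/138 - 1*(-253926) = 475127/138 + 253926 = 35516915/138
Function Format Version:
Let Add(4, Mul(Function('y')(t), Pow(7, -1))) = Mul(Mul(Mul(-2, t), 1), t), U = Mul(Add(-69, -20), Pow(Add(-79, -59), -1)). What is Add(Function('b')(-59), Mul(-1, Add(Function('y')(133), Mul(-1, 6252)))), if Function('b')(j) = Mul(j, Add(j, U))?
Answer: Rational(35516915, 138) ≈ 2.5737e+5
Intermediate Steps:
U = Rational(89, 138) (U = Mul(-89, Pow(-138, -1)) = Mul(-89, Rational(-1, 138)) = Rational(89, 138) ≈ 0.64493)
Function('y')(t) = Add(-28, Mul(-14, Pow(t, 2))) (Function('y')(t) = Add(-28, Mul(7, Mul(Mul(Mul(-2, t), 1), t))) = Add(-28, Mul(7, Mul(Mul(-2, t), t))) = Add(-28, Mul(7, Mul(-2, Pow(t, 2)))) = Add(-28, Mul(-14, Pow(t, 2))))
Function('b')(j) = Mul(j, Add(Rational(89, 138), j)) (Function('b')(j) = Mul(j, Add(j, Rational(89, 138))) = Mul(j, Add(Rational(89, 138), j)))
Add(Function('b')(-59), Mul(-1, Add(Function('y')(133), Mul(-1, 6252)))) = Add(Mul(Rational(1, 138), -59, Add(89, Mul(138, -59))), Mul(-1, Add(Add(-28, Mul(-14, Pow(133, 2))), Mul(-1, 6252)))) = Add(Mul(Rational(1, 138), -59, Add(89, -8142)), Mul(-1, Add(Add(-28, Mul(-14, 17689)), -6252))) = Add(Mul(Rational(1, 138), -59, -8053), Mul(-1, Add(Add(-28, -247646), -6252))) = Add(Rational(475127, 138), Mul(-1, Add(-247674, -6252))) = Add(Rational(475127, 138), Mul(-1, -253926)) = Add(Rational(475127, 138), 253926) = Rational(35516915, 138)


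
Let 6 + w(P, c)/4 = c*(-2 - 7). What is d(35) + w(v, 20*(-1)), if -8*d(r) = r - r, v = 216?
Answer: 696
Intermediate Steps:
d(r) = 0 (d(r) = -(r - r)/8 = -⅛*0 = 0)
w(P, c) = -24 - 36*c (w(P, c) = -24 + 4*(c*(-2 - 7)) = -24 + 4*(c*(-9)) = -24 + 4*(-9*c) = -24 - 36*c)
d(35) + w(v, 20*(-1)) = 0 + (-24 - 720*(-1)) = 0 + (-24 - 36*(-20)) = 0 + (-24 + 720) = 0 + 696 = 696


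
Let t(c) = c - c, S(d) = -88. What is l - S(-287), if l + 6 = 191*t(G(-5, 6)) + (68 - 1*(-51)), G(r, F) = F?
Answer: 201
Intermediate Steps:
t(c) = 0
l = 113 (l = -6 + (191*0 + (68 - 1*(-51))) = -6 + (0 + (68 + 51)) = -6 + (0 + 119) = -6 + 119 = 113)
l - S(-287) = 113 - 1*(-88) = 113 + 88 = 201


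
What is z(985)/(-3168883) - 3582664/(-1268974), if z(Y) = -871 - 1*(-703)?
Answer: 5676628115972/2010615068021 ≈ 2.8233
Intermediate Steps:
z(Y) = -168 (z(Y) = -871 + 703 = -168)
z(985)/(-3168883) - 3582664/(-1268974) = -168/(-3168883) - 3582664/(-1268974) = -168*(-1/3168883) - 3582664*(-1/1268974) = 168/3168883 + 1791332/634487 = 5676628115972/2010615068021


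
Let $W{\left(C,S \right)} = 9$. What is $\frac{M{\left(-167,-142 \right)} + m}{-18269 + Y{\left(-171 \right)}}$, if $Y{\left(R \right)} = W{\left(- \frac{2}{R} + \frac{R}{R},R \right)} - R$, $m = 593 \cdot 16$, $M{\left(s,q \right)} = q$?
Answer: $- \frac{9346}{18089} \approx -0.51667$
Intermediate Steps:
$m = 9488$
$Y{\left(R \right)} = 9 - R$
$\frac{M{\left(-167,-142 \right)} + m}{-18269 + Y{\left(-171 \right)}} = \frac{-142 + 9488}{-18269 + \left(9 - -171\right)} = \frac{9346}{-18269 + \left(9 + 171\right)} = \frac{9346}{-18269 + 180} = \frac{9346}{-18089} = 9346 \left(- \frac{1}{18089}\right) = - \frac{9346}{18089}$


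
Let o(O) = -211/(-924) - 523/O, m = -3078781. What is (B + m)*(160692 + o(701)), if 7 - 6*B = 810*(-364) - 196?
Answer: -171999716363203171/353304 ≈ -4.8683e+11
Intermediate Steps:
o(O) = 211/924 - 523/O (o(O) = -211*(-1/924) - 523/O = 211/924 - 523/O)
B = 295043/6 (B = 7/6 - (810*(-364) - 196)/6 = 7/6 - (-294840 - 196)/6 = 7/6 - ⅙*(-295036) = 7/6 + 147518/3 = 295043/6 ≈ 49174.)
(B + m)*(160692 + o(701)) = (295043/6 - 3078781)*(160692 + (211/924 - 523/701)) = -18177643*(160692 + (211/924 - 523*1/701))/6 = -18177643*(160692 + (211/924 - 523/701))/6 = -18177643*(160692 - 335341/647724)/6 = -18177643/6*104083729667/647724 = -171999716363203171/353304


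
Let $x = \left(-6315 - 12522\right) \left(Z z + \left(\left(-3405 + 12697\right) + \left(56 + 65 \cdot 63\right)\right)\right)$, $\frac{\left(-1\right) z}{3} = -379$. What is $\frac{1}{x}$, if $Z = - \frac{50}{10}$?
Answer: $- \frac{1}{146137446} \approx -6.8429 \cdot 10^{-9}$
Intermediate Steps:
$z = 1137$ ($z = \left(-3\right) \left(-379\right) = 1137$)
$Z = -5$ ($Z = \left(-50\right) \frac{1}{10} = -5$)
$x = -146137446$ ($x = \left(-6315 - 12522\right) \left(\left(-5\right) 1137 + \left(\left(-3405 + 12697\right) + \left(56 + 65 \cdot 63\right)\right)\right) = - 18837 \left(-5685 + \left(9292 + \left(56 + 4095\right)\right)\right) = - 18837 \left(-5685 + \left(9292 + 4151\right)\right) = - 18837 \left(-5685 + 13443\right) = \left(-18837\right) 7758 = -146137446$)
$\frac{1}{x} = \frac{1}{-146137446} = - \frac{1}{146137446}$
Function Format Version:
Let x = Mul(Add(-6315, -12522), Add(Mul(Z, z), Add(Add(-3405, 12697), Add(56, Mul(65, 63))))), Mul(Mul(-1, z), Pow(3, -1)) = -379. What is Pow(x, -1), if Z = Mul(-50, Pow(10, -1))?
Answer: Rational(-1, 146137446) ≈ -6.8429e-9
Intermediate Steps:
z = 1137 (z = Mul(-3, -379) = 1137)
Z = -5 (Z = Mul(-50, Rational(1, 10)) = -5)
x = -146137446 (x = Mul(Add(-6315, -12522), Add(Mul(-5, 1137), Add(Add(-3405, 12697), Add(56, Mul(65, 63))))) = Mul(-18837, Add(-5685, Add(9292, Add(56, 4095)))) = Mul(-18837, Add(-5685, Add(9292, 4151))) = Mul(-18837, Add(-5685, 13443)) = Mul(-18837, 7758) = -146137446)
Pow(x, -1) = Pow(-146137446, -1) = Rational(-1, 146137446)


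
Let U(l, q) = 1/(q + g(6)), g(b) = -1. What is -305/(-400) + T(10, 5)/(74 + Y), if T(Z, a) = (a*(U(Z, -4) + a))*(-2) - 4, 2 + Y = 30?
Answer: 1031/4080 ≈ 0.25270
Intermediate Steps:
Y = 28 (Y = -2 + 30 = 28)
U(l, q) = 1/(-1 + q) (U(l, q) = 1/(q - 1) = 1/(-1 + q))
T(Z, a) = -4 - 2*a*(-1/5 + a) (T(Z, a) = (a*(1/(-1 - 4) + a))*(-2) - 4 = (a*(1/(-5) + a))*(-2) - 4 = (a*(-1/5 + a))*(-2) - 4 = -2*a*(-1/5 + a) - 4 = -4 - 2*a*(-1/5 + a))
-305/(-400) + T(10, 5)/(74 + Y) = -305/(-400) + (-4 - 2*5**2 + (2/5)*5)/(74 + 28) = -305*(-1/400) + (-4 - 2*25 + 2)/102 = 61/80 + (-4 - 50 + 2)*(1/102) = 61/80 - 52*1/102 = 61/80 - 26/51 = 1031/4080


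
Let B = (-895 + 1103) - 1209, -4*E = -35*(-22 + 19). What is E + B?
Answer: -4109/4 ≈ -1027.3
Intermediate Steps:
E = -105/4 (E = -(-35)*(-22 + 19)/4 = -(-35)*(-3)/4 = -1/4*105 = -105/4 ≈ -26.250)
B = -1001 (B = 208 - 1209 = -1001)
E + B = -105/4 - 1001 = -4109/4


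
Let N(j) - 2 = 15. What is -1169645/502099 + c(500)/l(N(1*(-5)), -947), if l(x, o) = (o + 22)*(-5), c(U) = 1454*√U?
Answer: -1169645/502099 + 2908*√5/925 ≈ 4.7002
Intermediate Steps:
N(j) = 17 (N(j) = 2 + 15 = 17)
l(x, o) = -110 - 5*o (l(x, o) = (22 + o)*(-5) = -110 - 5*o)
-1169645/502099 + c(500)/l(N(1*(-5)), -947) = -1169645/502099 + (1454*√500)/(-110 - 5*(-947)) = -1169645*1/502099 + (1454*(10*√5))/(-110 + 4735) = -1169645/502099 + (14540*√5)/4625 = -1169645/502099 + (14540*√5)*(1/4625) = -1169645/502099 + 2908*√5/925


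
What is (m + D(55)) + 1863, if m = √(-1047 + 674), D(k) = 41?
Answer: 1904 + I*√373 ≈ 1904.0 + 19.313*I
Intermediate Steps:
m = I*√373 (m = √(-373) = I*√373 ≈ 19.313*I)
(m + D(55)) + 1863 = (I*√373 + 41) + 1863 = (41 + I*√373) + 1863 = 1904 + I*√373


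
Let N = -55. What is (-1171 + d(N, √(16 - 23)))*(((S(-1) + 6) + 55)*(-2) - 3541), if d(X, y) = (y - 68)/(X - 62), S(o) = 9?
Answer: 56008051/13 + 409*I*√7/13 ≈ 4.3083e+6 + 83.239*I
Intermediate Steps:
d(X, y) = (-68 + y)/(-62 + X)
(-1171 + d(N, √(16 - 23)))*(((S(-1) + 6) + 55)*(-2) - 3541) = (-1171 + (-68 + √(16 - 23))/(-62 - 55))*(((9 + 6) + 55)*(-2) - 3541) = (-1171 + (-68 + √(-7))/(-117))*((15 + 55)*(-2) - 3541) = (-1171 - (-68 + I*√7)/117)*(70*(-2) - 3541) = (-1171 + (68/117 - I*√7/117))*(-140 - 3541) = (-136939/117 - I*√7/117)*(-3681) = 56008051/13 + 409*I*√7/13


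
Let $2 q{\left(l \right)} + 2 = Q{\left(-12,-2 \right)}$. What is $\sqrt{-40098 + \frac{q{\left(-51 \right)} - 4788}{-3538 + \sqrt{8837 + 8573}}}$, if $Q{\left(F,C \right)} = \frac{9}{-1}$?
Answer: $\frac{\sqrt{-567447722 + 160392 \sqrt{17410}}}{2 \sqrt{3538 - \sqrt{17410}}} \approx 200.24 i$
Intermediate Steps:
$Q{\left(F,C \right)} = -9$ ($Q{\left(F,C \right)} = 9 \left(-1\right) = -9$)
$q{\left(l \right)} = - \frac{11}{2}$ ($q{\left(l \right)} = -1 + \frac{1}{2} \left(-9\right) = -1 - \frac{9}{2} = - \frac{11}{2}$)
$\sqrt{-40098 + \frac{q{\left(-51 \right)} - 4788}{-3538 + \sqrt{8837 + 8573}}} = \sqrt{-40098 + \frac{- \frac{11}{2} - 4788}{-3538 + \sqrt{8837 + 8573}}} = \sqrt{-40098 - \frac{9587}{2 \left(-3538 + \sqrt{17410}\right)}}$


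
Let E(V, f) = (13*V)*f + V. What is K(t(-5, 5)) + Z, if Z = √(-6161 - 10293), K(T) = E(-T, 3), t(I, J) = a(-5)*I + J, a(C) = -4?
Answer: -1000 + I*√16454 ≈ -1000.0 + 128.27*I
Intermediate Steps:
t(I, J) = J - 4*I (t(I, J) = -4*I + J = J - 4*I)
E(V, f) = V + 13*V*f (E(V, f) = 13*V*f + V = V + 13*V*f)
K(T) = -40*T (K(T) = (-T)*(1 + 13*3) = (-T)*(1 + 39) = -T*40 = -40*T)
Z = I*√16454 (Z = √(-16454) = I*√16454 ≈ 128.27*I)
K(t(-5, 5)) + Z = -40*(5 - 4*(-5)) + I*√16454 = -40*(5 + 20) + I*√16454 = -40*25 + I*√16454 = -1000 + I*√16454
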